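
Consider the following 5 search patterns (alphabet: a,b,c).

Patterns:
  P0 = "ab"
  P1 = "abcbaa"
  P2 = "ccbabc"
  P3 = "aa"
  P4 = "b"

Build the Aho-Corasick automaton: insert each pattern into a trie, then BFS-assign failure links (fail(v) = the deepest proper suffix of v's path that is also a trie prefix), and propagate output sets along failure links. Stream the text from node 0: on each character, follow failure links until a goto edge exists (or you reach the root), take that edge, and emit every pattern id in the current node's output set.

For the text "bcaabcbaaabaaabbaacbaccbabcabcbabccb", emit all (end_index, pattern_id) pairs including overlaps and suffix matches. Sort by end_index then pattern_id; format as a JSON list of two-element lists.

Build automaton:
Trie (insert patterns):
  n0 'ε': a→1 b→14 c→7
  n1 'a': a→13 b→2
  n2 'ab': c→3  [P0 ends]
  n3 'abc': b→4
  n4 'abcb': a→5
  n5 'abcba': a→6
  n6 'abcbaa': ·  [P1 ends]
  n7 'c': c→8
  n8 'cc': b→9
  n9 'ccb': a→10
  n10 'ccba': b→11
  n11 'ccbab': c→12
  n12 'ccbabc': ·  [P2 ends]
  n13 'aa': ·  [P3 ends]
  n14 'b': ·  [P4 ends]

Failure links (BFS by depth):
  n1('a'): parent n0 fail=0; on 'a' 0 → fail=0;  out ∅∪∅=∅
  n7('c'): parent n0 fail=0; on 'c' 0 → fail=0;  out ∅∪∅=∅
  n14('b'): parent n0 fail=0; on 'b' 0 → fail=0;  out {4}∪∅={4}
  n2('ab'): parent n1 fail=0; on 'b' 0 → fail=14;  out {0}∪{4}={0,4}
  n8('cc'): parent n7 fail=0; on 'c' 0 → fail=7;  out ∅∪∅=∅
  n13('aa'): parent n1 fail=0; on 'a' 0 → fail=1;  out {3}∪∅={3}
  n3('abc'): parent n2 fail=14; on 'c' 14→0 → fail=7;  out ∅∪∅=∅
  n9('ccb'): parent n8 fail=7; on 'b' 7→0 → fail=14;  out ∅∪{4}={4}
  n4('abcb'): parent n3 fail=7; on 'b' 7→0 → fail=14;  out ∅∪{4}={4}
  n10('ccba'): parent n9 fail=14; on 'a' 14→0 → fail=1;  out ∅∪∅=∅
  n5('abcba'): parent n4 fail=14; on 'a' 14→0 → fail=1;  out ∅∪∅=∅
  n11('ccbab'): parent n10 fail=1; on 'b' 1 → fail=2;  out ∅∪{0,4}={0,4}
  n6('abcbaa'): parent n5 fail=1; on 'a' 1 → fail=13;  out {1}∪{3}={1,3}
  n12('ccbabc'): parent n11 fail=2; on 'c' 2 → fail=3;  out {2}∪∅={2}

Run:
i=0 'b': node 0→14  emit P4@[0:0]
i=1 'c': node 14→7 ·f
i=2 'a': node 7→1 ·f
i=3 'a': node 1→13  emit P3@[2:3]
i=4 'b': node 13→2 ·f  emit P0@[3:4],P4@[4:4]
i=5 'c': node 2→3
i=6 'b': node 3→4  emit P4@[6:6]
i=7 'a': node 4→5
i=8 'a': node 5→6  emit P1@[3:8],P3@[7:8]
i=9 'a': node 6→13 ·f  emit P3@[8:9]
i=10 'b': node 13→2 ·f  emit P0@[9:10],P4@[10:10]
i=11 'a': node 2→1 ·f
i=12 'a': node 1→13  emit P3@[11:12]
i=13 'a': node 13→13 ·f  emit P3@[12:13]
i=14 'b': node 13→2 ·f  emit P0@[13:14],P4@[14:14]
i=15 'b': node 2→14 ·f  emit P4@[15:15]
i=16 'a': node 14→1 ·f
i=17 'a': node 1→13  emit P3@[16:17]
i=18 'c': node 13→7 ·f
i=19 'b': node 7→14 ·f  emit P4@[19:19]
i=20 'a': node 14→1 ·f
i=21 'c': node 1→7 ·f
i=22 'c': node 7→8
i=23 'b': node 8→9  emit P4@[23:23]
i=24 'a': node 9→10
i=25 'b': node 10→11  emit P0@[24:25],P4@[25:25]
i=26 'c': node 11→12  emit P2@[21:26]
i=27 'a': node 12→1 ·f
i=28 'b': node 1→2  emit P0@[27:28],P4@[28:28]
i=29 'c': node 2→3
i=30 'b': node 3→4  emit P4@[30:30]
i=31 'a': node 4→5
i=32 'b': node 5→2 ·f  emit P0@[31:32],P4@[32:32]
i=33 'c': node 2→3
i=34 'c': node 3→8 ·f
i=35 'b': node 8→9  emit P4@[35:35]

Matches: [[0,4],[3,3],[4,0],[4,4],[6,4],[8,1],[8,3],[9,3],[10,0],[10,4],[12,3],[13,3],[14,0],[14,4],[15,4],[17,3],[19,4],[23,4],[25,0],[25,4],[26,2],[28,0],[28,4],[30,4],[32,0],[32,4],[35,4]]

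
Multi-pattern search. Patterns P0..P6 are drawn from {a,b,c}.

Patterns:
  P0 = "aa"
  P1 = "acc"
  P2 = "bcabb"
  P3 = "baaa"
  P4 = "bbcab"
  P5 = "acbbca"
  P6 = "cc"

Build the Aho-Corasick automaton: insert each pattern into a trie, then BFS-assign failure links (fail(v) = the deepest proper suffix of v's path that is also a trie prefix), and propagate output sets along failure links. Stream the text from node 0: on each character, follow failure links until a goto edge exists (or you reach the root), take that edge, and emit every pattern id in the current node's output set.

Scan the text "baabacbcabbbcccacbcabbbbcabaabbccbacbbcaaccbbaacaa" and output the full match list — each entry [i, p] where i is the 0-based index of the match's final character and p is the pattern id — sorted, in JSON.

Build:
Trie nodes:
  n0 'ε': a→1 b→5 c→21
  n1 'a': a→2 c→3
  n2 'aa': ·  ←P0
  n3 'ac': b→17 c→4
  n4 'acc': ·  ←P1
  n5 'b': a→10 b→13 c→6
  n6 'bc': a→7
  n7 'bca': b→8
  n8 'bcab': b→9
  n9 'bcabb': ·  ←P2
  n10 'ba': a→11
  n11 'baa': a→12
  n12 'baaa': ·  ←P3
  n13 'bb': c→14
  n14 'bbc': a→15
  n15 'bbca': b→16
  n16 'bbcab': ·  ←P4
  n17 'acb': b→18
  n18 'acbb': c→19
  n19 'acbbc': a→20
  n20 'acbbca': ·  ←P5
  n21 'c': c→22
  n22 'cc': ·  ←P6

Failure links (BFS by depth):
  n1('a'): parent n0 fail=0; on 'a' 0 → fail=0;  out ∅∪∅=∅
  n5('b'): parent n0 fail=0; on 'b' 0 → fail=0;  out ∅∪∅=∅
  n21('c'): parent n0 fail=0; on 'c' 0 → fail=0;  out ∅∪∅=∅
  n2('aa'): parent n1 fail=0; on 'a' 0 → fail=1;  out {0}∪∅={0}
  n3('ac'): parent n1 fail=0; on 'c' 0 → fail=21;  out ∅∪∅=∅
  n6('bc'): parent n5 fail=0; on 'c' 0 → fail=21;  out ∅∪∅=∅
  n10('ba'): parent n5 fail=0; on 'a' 0 → fail=1;  out ∅∪∅=∅
  n13('bb'): parent n5 fail=0; on 'b' 0 → fail=5;  out ∅∪∅=∅
  n22('cc'): parent n21 fail=0; on 'c' 0 → fail=21;  out {6}∪∅={6}
  n4('acc'): parent n3 fail=21; on 'c' 21 → fail=22;  out {1}∪{6}={1,6}
  n7('bca'): parent n6 fail=21; on 'a' 21→0 → fail=1;  out ∅∪∅=∅
  n11('baa'): parent n10 fail=1; on 'a' 1 → fail=2;  out ∅∪{0}={0}
  n14('bbc'): parent n13 fail=5; on 'c' 5 → fail=6;  out ∅∪∅=∅
  n17('acb'): parent n3 fail=21; on 'b' 21→0 → fail=5;  out ∅∪∅=∅
  n8('bcab'): parent n7 fail=1; on 'b' 1→0 → fail=5;  out ∅∪∅=∅
  n12('baaa'): parent n11 fail=2; on 'a' 2→1 → fail=2;  out {3}∪{0}={0,3}
  n15('bbca'): parent n14 fail=6; on 'a' 6 → fail=7;  out ∅∪∅=∅
  n18('acbb'): parent n17 fail=5; on 'b' 5 → fail=13;  out ∅∪∅=∅
  n9('bcabb'): parent n8 fail=5; on 'b' 5 → fail=13;  out {2}∪∅={2}
  n16('bbcab'): parent n15 fail=7; on 'b' 7 → fail=8;  out {4}∪∅={4}
  n19('acbbc'): parent n18 fail=13; on 'c' 13 → fail=14;  out ∅∪∅=∅
  n20('acbbca'): parent n19 fail=14; on 'a' 14 → fail=15;  out {5}∪∅={5}

Scan:
i=0 'b': node 0→5
i=1 'a': node 5→10
i=2 'a': node 10→11  emit P0@[1:2]
i=3 'b': node 11→5 (via fail)
i=4 'a': node 5→10
i=5 'c': node 10→3 (via fail)
i=6 'b': node 3→17
i=7 'c': node 17→6 (via fail)
i=8 'a': node 6→7
i=9 'b': node 7→8
i=10 'b': node 8→9  emit P2@[6:10]
i=11 'b': node 9→13 (via fail)
i=12 'c': node 13→14
i=13 'c': node 14→22 (via fail)  emit P6@[12:13]
i=14 'c': node 22→22 (via fail)  emit P6@[13:14]
i=15 'a': node 22→1 (via fail)
i=16 'c': node 1→3
i=17 'b': node 3→17
i=18 'c': node 17→6 (via fail)
i=19 'a': node 6→7
i=20 'b': node 7→8
i=21 'b': node 8→9  emit P2@[17:21]
i=22 'b': node 9→13 (via fail)
i=23 'b': node 13→13 (via fail)
i=24 'c': node 13→14
i=25 'a': node 14→15
i=26 'b': node 15→16  emit P4@[22:26]
i=27 'a': node 16→10 (via fail)
i=28 'a': node 10→11  emit P0@[27:28]
i=29 'b': node 11→5 (via fail)
i=30 'b': node 5→13
i=31 'c': node 13→14
i=32 'c': node 14→22 (via fail)  emit P6@[31:32]
i=33 'b': node 22→5 (via fail)
i=34 'a': node 5→10
i=35 'c': node 10→3 (via fail)
i=36 'b': node 3→17
i=37 'b': node 17→18
i=38 'c': node 18→19
i=39 'a': node 19→20  emit P5@[34:39]
i=40 'a': node 20→2 (via fail)  emit P0@[39:40]
i=41 'c': node 2→3 (via fail)
i=42 'c': node 3→4  emit P1@[40:42],P6@[41:42]
i=43 'b': node 4→5 (via fail)
i=44 'b': node 5→13
i=45 'a': node 13→10 (via fail)
i=46 'a': node 10→11  emit P0@[45:46]
i=47 'c': node 11→3 (via fail)
i=48 'a': node 3→1 (via fail)
i=49 'a': node 1→2  emit P0@[48:49]

Result: [[2,0],[10,2],[13,6],[14,6],[21,2],[26,4],[28,0],[32,6],[39,5],[40,0],[42,1],[42,6],[46,0],[49,0]]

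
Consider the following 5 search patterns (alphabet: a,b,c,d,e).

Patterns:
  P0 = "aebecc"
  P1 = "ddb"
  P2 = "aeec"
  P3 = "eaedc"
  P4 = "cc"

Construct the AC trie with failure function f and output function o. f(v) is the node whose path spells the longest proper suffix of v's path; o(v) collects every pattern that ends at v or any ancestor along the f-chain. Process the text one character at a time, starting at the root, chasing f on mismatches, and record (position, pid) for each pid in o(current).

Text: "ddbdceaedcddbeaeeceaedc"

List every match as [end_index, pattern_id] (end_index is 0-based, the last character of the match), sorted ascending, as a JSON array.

Construct AC machine:
Trie (insert patterns):
  0='ε' goto a→1 c→17 d→7 e→12
  1='a' goto e→2
  2='ae' goto b→3 e→10
  3='aeb' goto e→4
  4='aebe' goto c→5
  5='aebec' goto c→6
  6='aebecc' goto ·  ←P0
  7='d' goto d→8
  8='dd' goto b→9
  9='ddb' goto ·  ←P1
  10='aee' goto c→11
  11='aeec' goto ·  ←P2
  12='e' goto a→13
  13='ea' goto e→14
  14='eae' goto d→15
  15='eaed' goto c→16
  16='eaedc' goto ·  ←P3
  17='c' goto c→18
  18='cc' goto ·  ←P4

BFS fail/out derivation:
  fail(1) 'a': from fail(0)=0 chase 'a': 0 ⇒ 0;  out=∅∪out(0)=∅
  fail(7) 'd': from fail(0)=0 chase 'd': 0 ⇒ 0;  out=∅∪out(0)=∅
  fail(12) 'e': from fail(0)=0 chase 'e': 0 ⇒ 0;  out=∅∪out(0)=∅
  fail(17) 'c': from fail(0)=0 chase 'c': 0 ⇒ 0;  out=∅∪out(0)=∅
  fail(2) 'ae': from fail(1)=0 chase 'e': 0 ⇒ 12;  out=∅∪out(12)=∅
  fail(8) 'dd': from fail(7)=0 chase 'd': 0 ⇒ 7;  out=∅∪out(7)=∅
  fail(13) 'ea': from fail(12)=0 chase 'a': 0 ⇒ 1;  out=∅∪out(1)=∅
  fail(18) 'cc': from fail(17)=0 chase 'c': 0 ⇒ 17;  out={4}∪out(17)={4}
  fail(3) 'aeb': from fail(2)=12 chase 'b': 12→0 ⇒ 0;  out=∅∪out(0)=∅
  fail(9) 'ddb': from fail(8)=7 chase 'b': 7→0 ⇒ 0;  out={1}∪out(0)={1}
  fail(10) 'aee': from fail(2)=12 chase 'e': 12→0 ⇒ 12;  out=∅∪out(12)=∅
  fail(14) 'eae': from fail(13)=1 chase 'e': 1 ⇒ 2;  out=∅∪out(2)=∅
  fail(4) 'aebe': from fail(3)=0 chase 'e': 0 ⇒ 12;  out=∅∪out(12)=∅
  fail(11) 'aeec': from fail(10)=12 chase 'c': 12→0 ⇒ 17;  out={2}∪out(17)={2}
  fail(15) 'eaed': from fail(14)=2 chase 'd': 2→12→0 ⇒ 7;  out=∅∪out(7)=∅
  fail(5) 'aebec': from fail(4)=12 chase 'c': 12→0 ⇒ 17;  out=∅∪out(17)=∅
  fail(16) 'eaedc': from fail(15)=7 chase 'c': 7→0 ⇒ 17;  out={3}∪out(17)={3}
  fail(6) 'aebecc': from fail(5)=17 chase 'c': 17 ⇒ 18;  out={0}∪out(18)={0,4}

Text stream:
[0] read 'd'  n0⇒n7
[1] read 'd'  n7⇒n8
[2] read 'b'  n8⇒n9  ** P1@[0:2]
[3] read 'd'  n9⇒n7 (fail-walked)
[4] read 'c'  n7⇒n17 (fail-walked)
[5] read 'e'  n17⇒n12 (fail-walked)
[6] read 'a'  n12⇒n13
[7] read 'e'  n13⇒n14
[8] read 'd'  n14⇒n15
[9] read 'c'  n15⇒n16  ** P3@[5:9]
[10] read 'd'  n16⇒n7 (fail-walked)
[11] read 'd'  n7⇒n8
[12] read 'b'  n8⇒n9  ** P1@[10:12]
[13] read 'e'  n9⇒n12 (fail-walked)
[14] read 'a'  n12⇒n13
[15] read 'e'  n13⇒n14
[16] read 'e'  n14⇒n10 (fail-walked)
[17] read 'c'  n10⇒n11  ** P2@[14:17]
[18] read 'e'  n11⇒n12 (fail-walked)
[19] read 'a'  n12⇒n13
[20] read 'e'  n13⇒n14
[21] read 'd'  n14⇒n15
[22] read 'c'  n15⇒n16  ** P3@[18:22]

Matches: [[2,1],[9,3],[12,1],[17,2],[22,3]]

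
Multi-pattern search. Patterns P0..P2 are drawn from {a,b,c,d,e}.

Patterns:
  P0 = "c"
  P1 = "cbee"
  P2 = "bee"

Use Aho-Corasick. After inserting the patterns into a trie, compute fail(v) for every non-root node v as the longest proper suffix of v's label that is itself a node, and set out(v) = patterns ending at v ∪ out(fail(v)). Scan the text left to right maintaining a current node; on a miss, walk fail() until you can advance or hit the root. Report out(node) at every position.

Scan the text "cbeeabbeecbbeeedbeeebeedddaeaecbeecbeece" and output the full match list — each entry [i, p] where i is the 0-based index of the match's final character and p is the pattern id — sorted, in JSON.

Build automaton:
Trie nodes:
  0='ε' goto b→5 c→1
  1='c' goto b→2  ←P0
  2='cb' goto e→3
  3='cbe' goto e→4
  4='cbee' goto ·  ←P1
  5='b' goto e→6
  6='be' goto e→7
  7='bee' goto ·  ←P2

BFS fail/out derivation:
  n1('c'): parent n0 fail=0; on 'c' 0 → fail=0;  out {0}∪∅={0}
  n5('b'): parent n0 fail=0; on 'b' 0 → fail=0;  out ∅∪∅=∅
  n2('cb'): parent n1 fail=0; on 'b' 0 → fail=5;  out ∅∪∅=∅
  n6('be'): parent n5 fail=0; on 'e' 0 → fail=0;  out ∅∪∅=∅
  n3('cbe'): parent n2 fail=5; on 'e' 5 → fail=6;  out ∅∪∅=∅
  n7('bee'): parent n6 fail=0; on 'e' 0 → fail=0;  out {2}∪∅={2}
  n4('cbee'): parent n3 fail=6; on 'e' 6 → fail=7;  out {1}∪{2}={1,2}

Scan:
pos 0 'c': at 1  emit P0@[0:0]
pos 1 'b': at 2
pos 2 'e': at 3
pos 3 'e': at 4  emit P1@[0:3],P2@[1:3]
pos 4 'a': at 0 ·f
pos 5 'b': at 5
pos 6 'b': at 5 ·f
pos 7 'e': at 6
pos 8 'e': at 7  emit P2@[6:8]
pos 9 'c': at 1 ·f  emit P0@[9:9]
pos 10 'b': at 2
pos 11 'b': at 5 ·f
pos 12 'e': at 6
pos 13 'e': at 7  emit P2@[11:13]
pos 14 'e': at 0 ·f
pos 15 'd': at 0
pos 16 'b': at 5
pos 17 'e': at 6
pos 18 'e': at 7  emit P2@[16:18]
pos 19 'e': at 0 ·f
pos 20 'b': at 5
pos 21 'e': at 6
pos 22 'e': at 7  emit P2@[20:22]
pos 23 'd': at 0 ·f
pos 24 'd': at 0
pos 25 'd': at 0
pos 26 'a': at 0
pos 27 'e': at 0
pos 28 'a': at 0
pos 29 'e': at 0
pos 30 'c': at 1  emit P0@[30:30]
pos 31 'b': at 2
pos 32 'e': at 3
pos 33 'e': at 4  emit P1@[30:33],P2@[31:33]
pos 34 'c': at 1 ·f  emit P0@[34:34]
pos 35 'b': at 2
pos 36 'e': at 3
pos 37 'e': at 4  emit P1@[34:37],P2@[35:37]
pos 38 'c': at 1 ·f  emit P0@[38:38]
pos 39 'e': at 0 ·f

Result: [[0,0],[3,1],[3,2],[8,2],[9,0],[13,2],[18,2],[22,2],[30,0],[33,1],[33,2],[34,0],[37,1],[37,2],[38,0]]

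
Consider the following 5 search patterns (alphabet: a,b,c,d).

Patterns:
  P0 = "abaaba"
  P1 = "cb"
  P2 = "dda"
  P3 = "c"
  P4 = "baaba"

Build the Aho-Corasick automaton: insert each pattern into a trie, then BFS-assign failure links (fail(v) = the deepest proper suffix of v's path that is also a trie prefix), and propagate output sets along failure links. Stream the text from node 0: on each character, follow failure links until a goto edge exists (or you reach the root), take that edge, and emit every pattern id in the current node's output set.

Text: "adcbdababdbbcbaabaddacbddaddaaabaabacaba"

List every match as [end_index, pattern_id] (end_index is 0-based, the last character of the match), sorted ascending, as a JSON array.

Build automaton:
Trie nodes:
  n0 'ε': a→1 b→12 c→7 d→9
  n1 'a': b→2
  n2 'ab': a→3
  n3 'aba': a→4
  n4 'abaa': b→5
  n5 'abaab': a→6
  n6 'abaaba': ·  ←P0
  n7 'c': b→8  ←P3
  n8 'cb': ·  ←P1
  n9 'd': d→10
  n10 'dd': a→11
  n11 'dda': ·  ←P2
  n12 'b': a→13
  n13 'ba': a→14
  n14 'baa': b→15
  n15 'baab': a→16
  n16 'baaba': ·  ←P4

Failure links (BFS by depth):
  fail(1) 'a': from fail(0)=0 chase 'a': 0 ⇒ 0;  out=∅∪out(0)=∅
  fail(7) 'c': from fail(0)=0 chase 'c': 0 ⇒ 0;  out={3}∪out(0)={3}
  fail(9) 'd': from fail(0)=0 chase 'd': 0 ⇒ 0;  out=∅∪out(0)=∅
  fail(12) 'b': from fail(0)=0 chase 'b': 0 ⇒ 0;  out=∅∪out(0)=∅
  fail(2) 'ab': from fail(1)=0 chase 'b': 0 ⇒ 12;  out=∅∪out(12)=∅
  fail(8) 'cb': from fail(7)=0 chase 'b': 0 ⇒ 12;  out={1}∪out(12)={1}
  fail(10) 'dd': from fail(9)=0 chase 'd': 0 ⇒ 9;  out=∅∪out(9)=∅
  fail(13) 'ba': from fail(12)=0 chase 'a': 0 ⇒ 1;  out=∅∪out(1)=∅
  fail(3) 'aba': from fail(2)=12 chase 'a': 12 ⇒ 13;  out=∅∪out(13)=∅
  fail(11) 'dda': from fail(10)=9 chase 'a': 9→0 ⇒ 1;  out={2}∪out(1)={2}
  fail(14) 'baa': from fail(13)=1 chase 'a': 1→0 ⇒ 1;  out=∅∪out(1)=∅
  fail(4) 'abaa': from fail(3)=13 chase 'a': 13 ⇒ 14;  out=∅∪out(14)=∅
  fail(15) 'baab': from fail(14)=1 chase 'b': 1 ⇒ 2;  out=∅∪out(2)=∅
  fail(5) 'abaab': from fail(4)=14 chase 'b': 14 ⇒ 15;  out=∅∪out(15)=∅
  fail(16) 'baaba': from fail(15)=2 chase 'a': 2 ⇒ 3;  out={4}∪out(3)={4}
  fail(6) 'abaaba': from fail(5)=15 chase 'a': 15 ⇒ 16;  out={0}∪out(16)={0,4}

Run:
i=0 'a': node 0→1
i=1 'd': node 1→9 (fail-walked)
i=2 'c': node 9→7 (fail-walked)  → match P3@[2:2]
i=3 'b': node 7→8  → match P1@[2:3]
i=4 'd': node 8→9 (fail-walked)
i=5 'a': node 9→1 (fail-walked)
i=6 'b': node 1→2
i=7 'a': node 2→3
i=8 'b': node 3→2 (fail-walked)
i=9 'd': node 2→9 (fail-walked)
i=10 'b': node 9→12 (fail-walked)
i=11 'b': node 12→12 (fail-walked)
i=12 'c': node 12→7 (fail-walked)  → match P3@[12:12]
i=13 'b': node 7→8  → match P1@[12:13]
i=14 'a': node 8→13 (fail-walked)
i=15 'a': node 13→14
i=16 'b': node 14→15
i=17 'a': node 15→16  → match P4@[13:17]
i=18 'd': node 16→9 (fail-walked)
i=19 'd': node 9→10
i=20 'a': node 10→11  → match P2@[18:20]
i=21 'c': node 11→7 (fail-walked)  → match P3@[21:21]
i=22 'b': node 7→8  → match P1@[21:22]
i=23 'd': node 8→9 (fail-walked)
i=24 'd': node 9→10
i=25 'a': node 10→11  → match P2@[23:25]
i=26 'd': node 11→9 (fail-walked)
i=27 'd': node 9→10
i=28 'a': node 10→11  → match P2@[26:28]
i=29 'a': node 11→1 (fail-walked)
i=30 'a': node 1→1 (fail-walked)
i=31 'b': node 1→2
i=32 'a': node 2→3
i=33 'a': node 3→4
i=34 'b': node 4→5
i=35 'a': node 5→6  → match P0@[30:35],P4@[31:35]
i=36 'c': node 6→7 (fail-walked)  → match P3@[36:36]
i=37 'a': node 7→1 (fail-walked)
i=38 'b': node 1→2
i=39 'a': node 2→3

All matches (sorted): [[2,3],[3,1],[12,3],[13,1],[17,4],[20,2],[21,3],[22,1],[25,2],[28,2],[35,0],[35,4],[36,3]]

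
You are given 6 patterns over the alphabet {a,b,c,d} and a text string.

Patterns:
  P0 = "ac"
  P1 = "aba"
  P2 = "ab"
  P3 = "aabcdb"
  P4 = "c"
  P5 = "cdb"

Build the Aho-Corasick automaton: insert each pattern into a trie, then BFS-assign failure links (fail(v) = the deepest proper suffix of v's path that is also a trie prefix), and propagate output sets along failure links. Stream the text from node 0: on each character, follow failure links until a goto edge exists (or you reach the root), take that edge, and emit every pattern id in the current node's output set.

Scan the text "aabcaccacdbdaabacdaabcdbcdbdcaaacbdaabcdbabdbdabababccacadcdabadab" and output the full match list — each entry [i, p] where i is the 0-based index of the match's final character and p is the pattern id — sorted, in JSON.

Build:
Trie (insert patterns):
  n0 'ε': a→1 c→10
  n1 'a': a→5 b→3 c→2
  n2 'ac': ·  [P0 ends]
  n3 'ab': a→4  [P2 ends]
  n4 'aba': ·  [P1 ends]
  n5 'aa': b→6
  n6 'aab': c→7
  n7 'aabc': d→8
  n8 'aabcd': b→9
  n9 'aabcdb': ·  [P3 ends]
  n10 'c': d→11  [P4 ends]
  n11 'cd': b→12
  n12 'cdb': ·  [P5 ends]

BFS fail/out derivation:
  n1('a'): parent n0 fail=0; on 'a' 0 → fail=0;  out ∅∪∅=∅
  n10('c'): parent n0 fail=0; on 'c' 0 → fail=0;  out {4}∪∅={4}
  n2('ac'): parent n1 fail=0; on 'c' 0 → fail=10;  out {0}∪{4}={0,4}
  n3('ab'): parent n1 fail=0; on 'b' 0 → fail=0;  out {2}∪∅={2}
  n5('aa'): parent n1 fail=0; on 'a' 0 → fail=1;  out ∅∪∅=∅
  n11('cd'): parent n10 fail=0; on 'd' 0 → fail=0;  out ∅∪∅=∅
  n4('aba'): parent n3 fail=0; on 'a' 0 → fail=1;  out {1}∪∅={1}
  n6('aab'): parent n5 fail=1; on 'b' 1 → fail=3;  out ∅∪{2}={2}
  n12('cdb'): parent n11 fail=0; on 'b' 0 → fail=0;  out {5}∪∅={5}
  n7('aabc'): parent n6 fail=3; on 'c' 3→0 → fail=10;  out ∅∪{4}={4}
  n8('aabcd'): parent n7 fail=10; on 'd' 10 → fail=11;  out ∅∪∅=∅
  n9('aabcdb'): parent n8 fail=11; on 'b' 11 → fail=12;  out {3}∪{5}={3,5}

Scan:
i=0 'a': node 0→1
i=1 'a': node 1→5
i=2 'b': node 5→6  ** P2@[1:2]
i=3 'c': node 6→7  ** P4@[3:3]
i=4 'a': node 7→1 (fail-walked)
i=5 'c': node 1→2  ** P0@[4:5],P4@[5:5]
i=6 'c': node 2→10 (fail-walked)  ** P4@[6:6]
i=7 'a': node 10→1 (fail-walked)
i=8 'c': node 1→2  ** P0@[7:8],P4@[8:8]
i=9 'd': node 2→11 (fail-walked)
i=10 'b': node 11→12  ** P5@[8:10]
i=11 'd': node 12→0 (fail-walked)
i=12 'a': node 0→1
i=13 'a': node 1→5
i=14 'b': node 5→6  ** P2@[13:14]
i=15 'a': node 6→4 (fail-walked)  ** P1@[13:15]
i=16 'c': node 4→2 (fail-walked)  ** P0@[15:16],P4@[16:16]
i=17 'd': node 2→11 (fail-walked)
i=18 'a': node 11→1 (fail-walked)
i=19 'a': node 1→5
i=20 'b': node 5→6  ** P2@[19:20]
i=21 'c': node 6→7  ** P4@[21:21]
i=22 'd': node 7→8
i=23 'b': node 8→9  ** P3@[18:23],P5@[21:23]
i=24 'c': node 9→10 (fail-walked)  ** P4@[24:24]
i=25 'd': node 10→11
i=26 'b': node 11→12  ** P5@[24:26]
i=27 'd': node 12→0 (fail-walked)
i=28 'c': node 0→10  ** P4@[28:28]
i=29 'a': node 10→1 (fail-walked)
i=30 'a': node 1→5
i=31 'a': node 5→5 (fail-walked)
i=32 'c': node 5→2 (fail-walked)  ** P0@[31:32],P4@[32:32]
i=33 'b': node 2→0 (fail-walked)
i=34 'd': node 0→0
i=35 'a': node 0→1
i=36 'a': node 1→5
i=37 'b': node 5→6  ** P2@[36:37]
i=38 'c': node 6→7  ** P4@[38:38]
i=39 'd': node 7→8
i=40 'b': node 8→9  ** P3@[35:40],P5@[38:40]
i=41 'a': node 9→1 (fail-walked)
i=42 'b': node 1→3  ** P2@[41:42]
i=43 'd': node 3→0 (fail-walked)
i=44 'b': node 0→0
i=45 'd': node 0→0
i=46 'a': node 0→1
i=47 'b': node 1→3  ** P2@[46:47]
i=48 'a': node 3→4  ** P1@[46:48]
i=49 'b': node 4→3 (fail-walked)  ** P2@[48:49]
i=50 'a': node 3→4  ** P1@[48:50]
i=51 'b': node 4→3 (fail-walked)  ** P2@[50:51]
i=52 'c': node 3→10 (fail-walked)  ** P4@[52:52]
i=53 'c': node 10→10 (fail-walked)  ** P4@[53:53]
i=54 'a': node 10→1 (fail-walked)
i=55 'c': node 1→2  ** P0@[54:55],P4@[55:55]
i=56 'a': node 2→1 (fail-walked)
i=57 'd': node 1→0 (fail-walked)
i=58 'c': node 0→10  ** P4@[58:58]
i=59 'd': node 10→11
i=60 'a': node 11→1 (fail-walked)
i=61 'b': node 1→3  ** P2@[60:61]
i=62 'a': node 3→4  ** P1@[60:62]
i=63 'd': node 4→0 (fail-walked)
i=64 'a': node 0→1
i=65 'b': node 1→3  ** P2@[64:65]

Matches: [[2,2],[3,4],[5,0],[5,4],[6,4],[8,0],[8,4],[10,5],[14,2],[15,1],[16,0],[16,4],[20,2],[21,4],[23,3],[23,5],[24,4],[26,5],[28,4],[32,0],[32,4],[37,2],[38,4],[40,3],[40,5],[42,2],[47,2],[48,1],[49,2],[50,1],[51,2],[52,4],[53,4],[55,0],[55,4],[58,4],[61,2],[62,1],[65,2]]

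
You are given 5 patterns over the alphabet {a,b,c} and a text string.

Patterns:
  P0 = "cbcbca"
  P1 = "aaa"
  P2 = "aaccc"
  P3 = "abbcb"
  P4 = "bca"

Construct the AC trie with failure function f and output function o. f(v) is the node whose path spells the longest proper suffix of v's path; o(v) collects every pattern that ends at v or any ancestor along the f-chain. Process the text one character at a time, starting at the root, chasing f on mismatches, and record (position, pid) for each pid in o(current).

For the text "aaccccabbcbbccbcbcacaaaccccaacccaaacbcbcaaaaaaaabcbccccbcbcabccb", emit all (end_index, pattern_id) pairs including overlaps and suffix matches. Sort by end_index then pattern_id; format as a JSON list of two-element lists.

Build automaton:
Trie (insert patterns):
  0='ε' goto a→7 b→17 c→1
  1='c' goto b→2
  2='cb' goto c→3
  3='cbc' goto b→4
  4='cbcb' goto c→5
  5='cbcbc' goto a→6
  6='cbcbca' goto ·  [P0 ends]
  7='a' goto a→8 b→13
  8='aa' goto a→9 c→10
  9='aaa' goto ·  [P1 ends]
  10='aac' goto c→11
  11='aacc' goto c→12
  12='aaccc' goto ·  [P2 ends]
  13='ab' goto b→14
  14='abb' goto c→15
  15='abbc' goto b→16
  16='abbcb' goto ·  [P3 ends]
  17='b' goto c→18
  18='bc' goto a→19
  19='bca' goto ·  [P4 ends]

BFS fail/out derivation:
  fail(1) 'c': from fail(0)=0 chase 'c': 0 ⇒ 0;  out=∅∪out(0)=∅
  fail(7) 'a': from fail(0)=0 chase 'a': 0 ⇒ 0;  out=∅∪out(0)=∅
  fail(17) 'b': from fail(0)=0 chase 'b': 0 ⇒ 0;  out=∅∪out(0)=∅
  fail(2) 'cb': from fail(1)=0 chase 'b': 0 ⇒ 17;  out=∅∪out(17)=∅
  fail(8) 'aa': from fail(7)=0 chase 'a': 0 ⇒ 7;  out=∅∪out(7)=∅
  fail(13) 'ab': from fail(7)=0 chase 'b': 0 ⇒ 17;  out=∅∪out(17)=∅
  fail(18) 'bc': from fail(17)=0 chase 'c': 0 ⇒ 1;  out=∅∪out(1)=∅
  fail(3) 'cbc': from fail(2)=17 chase 'c': 17 ⇒ 18;  out=∅∪out(18)=∅
  fail(9) 'aaa': from fail(8)=7 chase 'a': 7 ⇒ 8;  out={1}∪out(8)={1}
  fail(10) 'aac': from fail(8)=7 chase 'c': 7→0 ⇒ 1;  out=∅∪out(1)=∅
  fail(14) 'abb': from fail(13)=17 chase 'b': 17→0 ⇒ 17;  out=∅∪out(17)=∅
  fail(19) 'bca': from fail(18)=1 chase 'a': 1→0 ⇒ 7;  out={4}∪out(7)={4}
  fail(4) 'cbcb': from fail(3)=18 chase 'b': 18→1 ⇒ 2;  out=∅∪out(2)=∅
  fail(11) 'aacc': from fail(10)=1 chase 'c': 1→0 ⇒ 1;  out=∅∪out(1)=∅
  fail(15) 'abbc': from fail(14)=17 chase 'c': 17 ⇒ 18;  out=∅∪out(18)=∅
  fail(5) 'cbcbc': from fail(4)=2 chase 'c': 2 ⇒ 3;  out=∅∪out(3)=∅
  fail(12) 'aaccc': from fail(11)=1 chase 'c': 1→0 ⇒ 1;  out={2}∪out(1)={2}
  fail(16) 'abbcb': from fail(15)=18 chase 'b': 18→1 ⇒ 2;  out={3}∪out(2)={3}
  fail(6) 'cbcbca': from fail(5)=3 chase 'a': 3→18 ⇒ 19;  out={0}∪out(19)={0,4}

Text stream:
pos 0 'a': at 7
pos 1 'a': at 8
pos 2 'c': at 10
pos 3 'c': at 11
pos 4 'c': at 12  → match P2@[0:4]
pos 5 'c': at 1 ·f
pos 6 'a': at 7 ·f
pos 7 'b': at 13
pos 8 'b': at 14
pos 9 'c': at 15
pos 10 'b': at 16  → match P3@[6:10]
pos 11 'b': at 17 ·f
pos 12 'c': at 18
pos 13 'c': at 1 ·f
pos 14 'b': at 2
pos 15 'c': at 3
pos 16 'b': at 4
pos 17 'c': at 5
pos 18 'a': at 6  → match P0@[13:18],P4@[16:18]
pos 19 'c': at 1 ·f
pos 20 'a': at 7 ·f
pos 21 'a': at 8
pos 22 'a': at 9  → match P1@[20:22]
pos 23 'c': at 10 ·f
pos 24 'c': at 11
pos 25 'c': at 12  → match P2@[21:25]
pos 26 'c': at 1 ·f
pos 27 'a': at 7 ·f
pos 28 'a': at 8
pos 29 'c': at 10
pos 30 'c': at 11
pos 31 'c': at 12  → match P2@[27:31]
pos 32 'a': at 7 ·f
pos 33 'a': at 8
pos 34 'a': at 9  → match P1@[32:34]
pos 35 'c': at 10 ·f
pos 36 'b': at 2 ·f
pos 37 'c': at 3
pos 38 'b': at 4
pos 39 'c': at 5
pos 40 'a': at 6  → match P0@[35:40],P4@[38:40]
pos 41 'a': at 8 ·f
pos 42 'a': at 9  → match P1@[40:42]
pos 43 'a': at 9 ·f  → match P1@[41:43]
pos 44 'a': at 9 ·f  → match P1@[42:44]
pos 45 'a': at 9 ·f  → match P1@[43:45]
pos 46 'a': at 9 ·f  → match P1@[44:46]
pos 47 'a': at 9 ·f  → match P1@[45:47]
pos 48 'b': at 13 ·f
pos 49 'c': at 18 ·f
pos 50 'b': at 2 ·f
pos 51 'c': at 3
pos 52 'c': at 1 ·f
pos 53 'c': at 1 ·f
pos 54 'c': at 1 ·f
pos 55 'b': at 2
pos 56 'c': at 3
pos 57 'b': at 4
pos 58 'c': at 5
pos 59 'a': at 6  → match P0@[54:59],P4@[57:59]
pos 60 'b': at 13 ·f
pos 61 'c': at 18 ·f
pos 62 'c': at 1 ·f
pos 63 'b': at 2

Matches: [[4,2],[10,3],[18,0],[18,4],[22,1],[25,2],[31,2],[34,1],[40,0],[40,4],[42,1],[43,1],[44,1],[45,1],[46,1],[47,1],[59,0],[59,4]]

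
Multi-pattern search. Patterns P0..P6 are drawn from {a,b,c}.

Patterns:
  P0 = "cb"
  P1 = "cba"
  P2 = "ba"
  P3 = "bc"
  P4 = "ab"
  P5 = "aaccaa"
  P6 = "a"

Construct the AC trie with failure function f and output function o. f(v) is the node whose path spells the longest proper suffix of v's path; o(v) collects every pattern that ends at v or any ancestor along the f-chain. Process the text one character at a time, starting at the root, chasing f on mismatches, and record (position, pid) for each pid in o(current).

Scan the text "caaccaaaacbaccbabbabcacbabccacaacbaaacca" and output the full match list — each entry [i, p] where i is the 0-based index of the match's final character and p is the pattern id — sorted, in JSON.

Construct AC machine:
Trie (insert patterns):
  n0 'ε': a→7 b→4 c→1
  n1 'c': b→2
  n2 'cb': a→3  ←P0
  n3 'cba': ·  ←P1
  n4 'b': a→5 c→6
  n5 'ba': ·  ←P2
  n6 'bc': ·  ←P3
  n7 'a': a→9 b→8  ←P6
  n8 'ab': ·  ←P4
  n9 'aa': c→10
  n10 'aac': c→11
  n11 'aacc': a→12
  n12 'aacca': a→13
  n13 'aaccaa': ·  ←P5

Failure links (BFS by depth):
  fail(1) 'c': from fail(0)=0 chase 'c': 0 ⇒ 0;  out=∅∪out(0)=∅
  fail(4) 'b': from fail(0)=0 chase 'b': 0 ⇒ 0;  out=∅∪out(0)=∅
  fail(7) 'a': from fail(0)=0 chase 'a': 0 ⇒ 0;  out={6}∪out(0)={6}
  fail(2) 'cb': from fail(1)=0 chase 'b': 0 ⇒ 4;  out={0}∪out(4)={0}
  fail(5) 'ba': from fail(4)=0 chase 'a': 0 ⇒ 7;  out={2}∪out(7)={2,6}
  fail(6) 'bc': from fail(4)=0 chase 'c': 0 ⇒ 1;  out={3}∪out(1)={3}
  fail(8) 'ab': from fail(7)=0 chase 'b': 0 ⇒ 4;  out={4}∪out(4)={4}
  fail(9) 'aa': from fail(7)=0 chase 'a': 0 ⇒ 7;  out=∅∪out(7)={6}
  fail(3) 'cba': from fail(2)=4 chase 'a': 4 ⇒ 5;  out={1}∪out(5)={1,2,6}
  fail(10) 'aac': from fail(9)=7 chase 'c': 7→0 ⇒ 1;  out=∅∪out(1)=∅
  fail(11) 'aacc': from fail(10)=1 chase 'c': 1→0 ⇒ 1;  out=∅∪out(1)=∅
  fail(12) 'aacca': from fail(11)=1 chase 'a': 1→0 ⇒ 7;  out=∅∪out(7)={6}
  fail(13) 'aaccaa': from fail(12)=7 chase 'a': 7 ⇒ 9;  out={5}∪out(9)={5,6}

Run:
pos 0 'c': at 1
pos 1 'a': at 7 (fail-walked)  → match P6@[1:1]
pos 2 'a': at 9  → match P6@[2:2]
pos 3 'c': at 10
pos 4 'c': at 11
pos 5 'a': at 12  → match P6@[5:5]
pos 6 'a': at 13  → match P5@[1:6],P6@[6:6]
pos 7 'a': at 9 (fail-walked)  → match P6@[7:7]
pos 8 'a': at 9 (fail-walked)  → match P6@[8:8]
pos 9 'c': at 10
pos 10 'b': at 2 (fail-walked)  → match P0@[9:10]
pos 11 'a': at 3  → match P1@[9:11],P2@[10:11],P6@[11:11]
pos 12 'c': at 1 (fail-walked)
pos 13 'c': at 1 (fail-walked)
pos 14 'b': at 2  → match P0@[13:14]
pos 15 'a': at 3  → match P1@[13:15],P2@[14:15],P6@[15:15]
pos 16 'b': at 8 (fail-walked)  → match P4@[15:16]
pos 17 'b': at 4 (fail-walked)
pos 18 'a': at 5  → match P2@[17:18],P6@[18:18]
pos 19 'b': at 8 (fail-walked)  → match P4@[18:19]
pos 20 'c': at 6 (fail-walked)  → match P3@[19:20]
pos 21 'a': at 7 (fail-walked)  → match P6@[21:21]
pos 22 'c': at 1 (fail-walked)
pos 23 'b': at 2  → match P0@[22:23]
pos 24 'a': at 3  → match P1@[22:24],P2@[23:24],P6@[24:24]
pos 25 'b': at 8 (fail-walked)  → match P4@[24:25]
pos 26 'c': at 6 (fail-walked)  → match P3@[25:26]
pos 27 'c': at 1 (fail-walked)
pos 28 'a': at 7 (fail-walked)  → match P6@[28:28]
pos 29 'c': at 1 (fail-walked)
pos 30 'a': at 7 (fail-walked)  → match P6@[30:30]
pos 31 'a': at 9  → match P6@[31:31]
pos 32 'c': at 10
pos 33 'b': at 2 (fail-walked)  → match P0@[32:33]
pos 34 'a': at 3  → match P1@[32:34],P2@[33:34],P6@[34:34]
pos 35 'a': at 9 (fail-walked)  → match P6@[35:35]
pos 36 'a': at 9 (fail-walked)  → match P6@[36:36]
pos 37 'c': at 10
pos 38 'c': at 11
pos 39 'a': at 12  → match P6@[39:39]

Result: [[1,6],[2,6],[5,6],[6,5],[6,6],[7,6],[8,6],[10,0],[11,1],[11,2],[11,6],[14,0],[15,1],[15,2],[15,6],[16,4],[18,2],[18,6],[19,4],[20,3],[21,6],[23,0],[24,1],[24,2],[24,6],[25,4],[26,3],[28,6],[30,6],[31,6],[33,0],[34,1],[34,2],[34,6],[35,6],[36,6],[39,6]]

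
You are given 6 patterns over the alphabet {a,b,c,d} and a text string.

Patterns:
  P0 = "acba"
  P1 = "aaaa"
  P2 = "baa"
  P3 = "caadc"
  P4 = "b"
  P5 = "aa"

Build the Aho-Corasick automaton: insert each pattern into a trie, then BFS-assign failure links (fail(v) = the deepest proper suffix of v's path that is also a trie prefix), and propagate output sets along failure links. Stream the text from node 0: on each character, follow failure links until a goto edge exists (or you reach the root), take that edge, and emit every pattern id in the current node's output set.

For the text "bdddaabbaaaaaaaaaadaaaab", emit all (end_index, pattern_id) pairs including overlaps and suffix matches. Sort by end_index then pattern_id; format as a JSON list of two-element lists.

Build:
Trie (insert patterns):
  n0 'ε': a→1 b→8 c→11
  n1 'a': a→5 c→2
  n2 'ac': b→3
  n3 'acb': a→4
  n4 'acba': ·  [P0 ends]
  n5 'aa': a→6  [P5 ends]
  n6 'aaa': a→7
  n7 'aaaa': ·  [P1 ends]
  n8 'b': a→9  [P4 ends]
  n9 'ba': a→10
  n10 'baa': ·  [P2 ends]
  n11 'c': a→12
  n12 'ca': a→13
  n13 'caa': d→14
  n14 'caad': c→15
  n15 'caadc': ·  [P3 ends]

Failure links (BFS by depth):
  fail(1) 'a': from fail(0)=0 chase 'a': 0 ⇒ 0;  out=∅∪out(0)=∅
  fail(8) 'b': from fail(0)=0 chase 'b': 0 ⇒ 0;  out={4}∪out(0)={4}
  fail(11) 'c': from fail(0)=0 chase 'c': 0 ⇒ 0;  out=∅∪out(0)=∅
  fail(2) 'ac': from fail(1)=0 chase 'c': 0 ⇒ 11;  out=∅∪out(11)=∅
  fail(5) 'aa': from fail(1)=0 chase 'a': 0 ⇒ 1;  out={5}∪out(1)={5}
  fail(9) 'ba': from fail(8)=0 chase 'a': 0 ⇒ 1;  out=∅∪out(1)=∅
  fail(12) 'ca': from fail(11)=0 chase 'a': 0 ⇒ 1;  out=∅∪out(1)=∅
  fail(3) 'acb': from fail(2)=11 chase 'b': 11→0 ⇒ 8;  out=∅∪out(8)={4}
  fail(6) 'aaa': from fail(5)=1 chase 'a': 1 ⇒ 5;  out=∅∪out(5)={5}
  fail(10) 'baa': from fail(9)=1 chase 'a': 1 ⇒ 5;  out={2}∪out(5)={2,5}
  fail(13) 'caa': from fail(12)=1 chase 'a': 1 ⇒ 5;  out=∅∪out(5)={5}
  fail(4) 'acba': from fail(3)=8 chase 'a': 8 ⇒ 9;  out={0}∪out(9)={0}
  fail(7) 'aaaa': from fail(6)=5 chase 'a': 5 ⇒ 6;  out={1}∪out(6)={1,5}
  fail(14) 'caad': from fail(13)=5 chase 'd': 5→1→0 ⇒ 0;  out=∅∪out(0)=∅
  fail(15) 'caadc': from fail(14)=0 chase 'c': 0 ⇒ 11;  out={3}∪out(11)={3}

Text stream:
i=0 'b': node 0→8  ** P4@[0:0]
i=1 'd': node 8→0 (fail-walked)
i=2 'd': node 0→0
i=3 'd': node 0→0
i=4 'a': node 0→1
i=5 'a': node 1→5  ** P5@[4:5]
i=6 'b': node 5→8 (fail-walked)  ** P4@[6:6]
i=7 'b': node 8→8 (fail-walked)  ** P4@[7:7]
i=8 'a': node 8→9
i=9 'a': node 9→10  ** P2@[7:9],P5@[8:9]
i=10 'a': node 10→6 (fail-walked)  ** P5@[9:10]
i=11 'a': node 6→7  ** P1@[8:11],P5@[10:11]
i=12 'a': node 7→7 (fail-walked)  ** P1@[9:12],P5@[11:12]
i=13 'a': node 7→7 (fail-walked)  ** P1@[10:13],P5@[12:13]
i=14 'a': node 7→7 (fail-walked)  ** P1@[11:14],P5@[13:14]
i=15 'a': node 7→7 (fail-walked)  ** P1@[12:15],P5@[14:15]
i=16 'a': node 7→7 (fail-walked)  ** P1@[13:16],P5@[15:16]
i=17 'a': node 7→7 (fail-walked)  ** P1@[14:17],P5@[16:17]
i=18 'd': node 7→0 (fail-walked)
i=19 'a': node 0→1
i=20 'a': node 1→5  ** P5@[19:20]
i=21 'a': node 5→6  ** P5@[20:21]
i=22 'a': node 6→7  ** P1@[19:22],P5@[21:22]
i=23 'b': node 7→8 (fail-walked)  ** P4@[23:23]

Matches: [[0,4],[5,5],[6,4],[7,4],[9,2],[9,5],[10,5],[11,1],[11,5],[12,1],[12,5],[13,1],[13,5],[14,1],[14,5],[15,1],[15,5],[16,1],[16,5],[17,1],[17,5],[20,5],[21,5],[22,1],[22,5],[23,4]]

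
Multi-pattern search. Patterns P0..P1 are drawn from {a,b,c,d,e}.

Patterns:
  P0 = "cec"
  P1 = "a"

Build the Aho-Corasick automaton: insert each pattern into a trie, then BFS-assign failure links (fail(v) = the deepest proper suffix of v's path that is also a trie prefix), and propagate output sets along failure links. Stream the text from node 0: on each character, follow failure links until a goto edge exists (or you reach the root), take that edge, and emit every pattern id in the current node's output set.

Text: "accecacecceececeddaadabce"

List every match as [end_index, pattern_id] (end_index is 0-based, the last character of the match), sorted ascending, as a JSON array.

Construct AC machine:
Trie nodes:
  n0 'ε': a→4 c→1
  n1 'c': e→2
  n2 'ce': c→3
  n3 'cec': ·  [P0 ends]
  n4 'a': ·  [P1 ends]

Failure links (BFS by depth):
  n1('c'): parent n0 fail=0; on 'c' 0 → fail=0;  out ∅∪∅=∅
  n4('a'): parent n0 fail=0; on 'a' 0 → fail=0;  out {1}∪∅={1}
  n2('ce'): parent n1 fail=0; on 'e' 0 → fail=0;  out ∅∪∅=∅
  n3('cec'): parent n2 fail=0; on 'c' 0 → fail=1;  out {0}∪∅={0}

Text stream:
[0] read 'a'  n0⇒n4  ** P1@[0:0]
[1] read 'c'  n4⇒n1 (fail-walked)
[2] read 'c'  n1⇒n1 (fail-walked)
[3] read 'e'  n1⇒n2
[4] read 'c'  n2⇒n3  ** P0@[2:4]
[5] read 'a'  n3⇒n4 (fail-walked)  ** P1@[5:5]
[6] read 'c'  n4⇒n1 (fail-walked)
[7] read 'e'  n1⇒n2
[8] read 'c'  n2⇒n3  ** P0@[6:8]
[9] read 'c'  n3⇒n1 (fail-walked)
[10] read 'e'  n1⇒n2
[11] read 'e'  n2⇒n0 (fail-walked)
[12] read 'c'  n0⇒n1
[13] read 'e'  n1⇒n2
[14] read 'c'  n2⇒n3  ** P0@[12:14]
[15] read 'e'  n3⇒n2 (fail-walked)
[16] read 'd'  n2⇒n0 (fail-walked)
[17] read 'd'  n0⇒n0
[18] read 'a'  n0⇒n4  ** P1@[18:18]
[19] read 'a'  n4⇒n4 (fail-walked)  ** P1@[19:19]
[20] read 'd'  n4⇒n0 (fail-walked)
[21] read 'a'  n0⇒n4  ** P1@[21:21]
[22] read 'b'  n4⇒n0 (fail-walked)
[23] read 'c'  n0⇒n1
[24] read 'e'  n1⇒n2

Result: [[0,1],[4,0],[5,1],[8,0],[14,0],[18,1],[19,1],[21,1]]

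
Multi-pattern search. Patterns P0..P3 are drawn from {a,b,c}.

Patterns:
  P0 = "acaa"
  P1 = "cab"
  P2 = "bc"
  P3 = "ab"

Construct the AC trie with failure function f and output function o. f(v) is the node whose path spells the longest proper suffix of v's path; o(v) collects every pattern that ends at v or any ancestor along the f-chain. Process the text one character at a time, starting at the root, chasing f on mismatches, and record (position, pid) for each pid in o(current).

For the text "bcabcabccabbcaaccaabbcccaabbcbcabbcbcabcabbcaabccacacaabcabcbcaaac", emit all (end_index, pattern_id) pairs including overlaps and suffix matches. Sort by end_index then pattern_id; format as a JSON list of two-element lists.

Construct AC machine:
Trie (insert patterns):
  0='ε' goto a→1 b→8 c→5
  1='a' goto b→10 c→2
  2='ac' goto a→3
  3='aca' goto a→4
  4='acaa' goto ·  ←P0
  5='c' goto a→6
  6='ca' goto b→7
  7='cab' goto ·  ←P1
  8='b' goto c→9
  9='bc' goto ·  ←P2
  10='ab' goto ·  ←P3

BFS fail/out derivation:
  fail(1) 'a': from fail(0)=0 chase 'a': 0 ⇒ 0;  out=∅∪out(0)=∅
  fail(5) 'c': from fail(0)=0 chase 'c': 0 ⇒ 0;  out=∅∪out(0)=∅
  fail(8) 'b': from fail(0)=0 chase 'b': 0 ⇒ 0;  out=∅∪out(0)=∅
  fail(2) 'ac': from fail(1)=0 chase 'c': 0 ⇒ 5;  out=∅∪out(5)=∅
  fail(6) 'ca': from fail(5)=0 chase 'a': 0 ⇒ 1;  out=∅∪out(1)=∅
  fail(9) 'bc': from fail(8)=0 chase 'c': 0 ⇒ 5;  out={2}∪out(5)={2}
  fail(10) 'ab': from fail(1)=0 chase 'b': 0 ⇒ 8;  out={3}∪out(8)={3}
  fail(3) 'aca': from fail(2)=5 chase 'a': 5 ⇒ 6;  out=∅∪out(6)=∅
  fail(7) 'cab': from fail(6)=1 chase 'b': 1 ⇒ 10;  out={1}∪out(10)={1,3}
  fail(4) 'acaa': from fail(3)=6 chase 'a': 6→1→0 ⇒ 1;  out={0}∪out(1)={0}

Text stream:
i=0 'b': node 0→8
i=1 'c': node 8→9  ** P2@[0:1]
i=2 'a': node 9→6 ·f
i=3 'b': node 6→7  ** P1@[1:3],P3@[2:3]
i=4 'c': node 7→9 ·f  ** P2@[3:4]
i=5 'a': node 9→6 ·f
i=6 'b': node 6→7  ** P1@[4:6],P3@[5:6]
i=7 'c': node 7→9 ·f  ** P2@[6:7]
i=8 'c': node 9→5 ·f
i=9 'a': node 5→6
i=10 'b': node 6→7  ** P1@[8:10],P3@[9:10]
i=11 'b': node 7→8 ·f
i=12 'c': node 8→9  ** P2@[11:12]
i=13 'a': node 9→6 ·f
i=14 'a': node 6→1 ·f
i=15 'c': node 1→2
i=16 'c': node 2→5 ·f
i=17 'a': node 5→6
i=18 'a': node 6→1 ·f
i=19 'b': node 1→10  ** P3@[18:19]
i=20 'b': node 10→8 ·f
i=21 'c': node 8→9  ** P2@[20:21]
i=22 'c': node 9→5 ·f
i=23 'c': node 5→5 ·f
i=24 'a': node 5→6
i=25 'a': node 6→1 ·f
i=26 'b': node 1→10  ** P3@[25:26]
i=27 'b': node 10→8 ·f
i=28 'c': node 8→9  ** P2@[27:28]
i=29 'b': node 9→8 ·f
i=30 'c': node 8→9  ** P2@[29:30]
i=31 'a': node 9→6 ·f
i=32 'b': node 6→7  ** P1@[30:32],P3@[31:32]
i=33 'b': node 7→8 ·f
i=34 'c': node 8→9  ** P2@[33:34]
i=35 'b': node 9→8 ·f
i=36 'c': node 8→9  ** P2@[35:36]
i=37 'a': node 9→6 ·f
i=38 'b': node 6→7  ** P1@[36:38],P3@[37:38]
i=39 'c': node 7→9 ·f  ** P2@[38:39]
i=40 'a': node 9→6 ·f
i=41 'b': node 6→7  ** P1@[39:41],P3@[40:41]
i=42 'b': node 7→8 ·f
i=43 'c': node 8→9  ** P2@[42:43]
i=44 'a': node 9→6 ·f
i=45 'a': node 6→1 ·f
i=46 'b': node 1→10  ** P3@[45:46]
i=47 'c': node 10→9 ·f  ** P2@[46:47]
i=48 'c': node 9→5 ·f
i=49 'a': node 5→6
i=50 'c': node 6→2 ·f
i=51 'a': node 2→3
i=52 'c': node 3→2 ·f
i=53 'a': node 2→3
i=54 'a': node 3→4  ** P0@[51:54]
i=55 'b': node 4→10 ·f  ** P3@[54:55]
i=56 'c': node 10→9 ·f  ** P2@[55:56]
i=57 'a': node 9→6 ·f
i=58 'b': node 6→7  ** P1@[56:58],P3@[57:58]
i=59 'c': node 7→9 ·f  ** P2@[58:59]
i=60 'b': node 9→8 ·f
i=61 'c': node 8→9  ** P2@[60:61]
i=62 'a': node 9→6 ·f
i=63 'a': node 6→1 ·f
i=64 'a': node 1→1 ·f
i=65 'c': node 1→2

Result: [[1,2],[3,1],[3,3],[4,2],[6,1],[6,3],[7,2],[10,1],[10,3],[12,2],[19,3],[21,2],[26,3],[28,2],[30,2],[32,1],[32,3],[34,2],[36,2],[38,1],[38,3],[39,2],[41,1],[41,3],[43,2],[46,3],[47,2],[54,0],[55,3],[56,2],[58,1],[58,3],[59,2],[61,2]]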